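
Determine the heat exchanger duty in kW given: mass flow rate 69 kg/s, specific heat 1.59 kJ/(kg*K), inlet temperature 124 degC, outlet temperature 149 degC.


Q = m_dot * cp * delta_T
delta_T = 149 - 124 = 25 K
Q = 69 * 1.59 * 25
= 109.71 * 25
= 2742.75 kW

2742.75 kW


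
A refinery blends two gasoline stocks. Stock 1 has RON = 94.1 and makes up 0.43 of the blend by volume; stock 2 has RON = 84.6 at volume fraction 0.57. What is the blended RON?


Linear blending: RON_blend = sum(vi * RONi)
Contribution 1: 0.43 * 94.1 = 40.463
Contribution 2: 0.57 * 84.6 = 48.222
RON_blend = 40.463 + 48.222 = 88.685

88.685


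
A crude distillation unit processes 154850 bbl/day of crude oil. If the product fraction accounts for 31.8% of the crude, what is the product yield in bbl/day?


Crude throughput = 154850 bbl/day
Fraction yield = 31.8%
yield = throughput * fraction / 100
yield = 154850 * 31.8 / 100 = 49242.3

49242.3 bbl/day


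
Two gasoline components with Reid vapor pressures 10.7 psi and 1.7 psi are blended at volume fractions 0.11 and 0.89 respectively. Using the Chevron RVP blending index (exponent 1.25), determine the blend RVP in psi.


Chevron index: RVP_blend = (sum xi*RVPi^1.25)^(1/1.25)
RVP^1.25 terms: 0.11 * 10.7^1.25 + 0.89 * 1.7^1.25 = 3.85637
RVP_blend = 3.85637^(1/1.25) = 2.944

2.944 psi


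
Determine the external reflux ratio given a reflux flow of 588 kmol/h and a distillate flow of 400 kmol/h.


Reflux ratio definition: R = L / D (liquid returned / distillate withdrawn)
L = 588 kmol/h, D = 400 kmol/h
R = 588 / 400 = 1.470

1.470


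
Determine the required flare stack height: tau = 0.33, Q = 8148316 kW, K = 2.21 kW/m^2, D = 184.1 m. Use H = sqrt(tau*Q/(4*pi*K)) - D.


tau*Q/(4*pi*K) = 0.33 * 8148316 / (4 * pi * 2.21) = 96823.3
sqrt(96823.3) = 311.164
H = 311.164 - 184.1 = 127.1

127.1 m


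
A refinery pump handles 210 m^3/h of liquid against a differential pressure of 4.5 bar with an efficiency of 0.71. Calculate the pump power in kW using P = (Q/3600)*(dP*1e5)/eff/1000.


Q = 210 / 3600 = 0.0583333 m^3/s
P = 0.0583333 * (4.5 * 1e5) / 0.71 / 1000 = 36.97

36.97 kW


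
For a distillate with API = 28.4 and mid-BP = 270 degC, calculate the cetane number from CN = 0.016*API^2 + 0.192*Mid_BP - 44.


CN = 0.016 * 28.4^2 + 0.192 * 270 - 44
CN = 12.90496 + 51.84 - 44 = 20.74496

20.74496


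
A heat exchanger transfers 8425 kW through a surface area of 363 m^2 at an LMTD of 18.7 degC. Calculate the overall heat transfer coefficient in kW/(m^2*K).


From Q = U*A*LMTD, U = Q / (A * LMTD)
U = 8425 / (363 * 18.7) = 8425 / 6788.1 = 1.241

1.241 kW/(m^2*K)


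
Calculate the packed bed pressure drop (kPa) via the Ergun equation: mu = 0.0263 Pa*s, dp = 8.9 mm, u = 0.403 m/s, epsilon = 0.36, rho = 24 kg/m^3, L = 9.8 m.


dp = 8.9 mm = 0.0089 m
Viscous term = 150*0.0263*0.403*(1-0.36)^2 / (0.0089^2*0.36^3) = 176208
Inertial term = 1.75*24*0.403^2*(1-0.36) / (0.0089*0.36^3) = 10513.4
dP/L = 176208 + 10513.4 = 186721 Pa/m
dP = 186721 * 9.8 / 1000 = 1830 kPa

1830 kPa


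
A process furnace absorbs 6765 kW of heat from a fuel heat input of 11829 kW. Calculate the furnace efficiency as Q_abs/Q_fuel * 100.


Furnace efficiency = Q_absorbed / Q_fuel * 100
= 6765 / 11829 * 100 = 57.19

57.19 %


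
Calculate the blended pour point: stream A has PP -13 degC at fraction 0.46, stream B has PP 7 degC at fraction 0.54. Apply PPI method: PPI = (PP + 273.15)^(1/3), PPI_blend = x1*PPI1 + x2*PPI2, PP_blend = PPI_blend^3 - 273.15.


PPI_1 = (-13 + 273.15)^(1/3) = 6.383731
PPI_2 = (7 + 273.15)^(1/3) = 6.543301
PPI_blend = 0.46 * 6.383731 + 0.54 * 6.543301 = 6.469899
PP_blend = 6.469899^3 - 273.15 = 270.8273 - 273.15 = -2.32

-2.32 degC


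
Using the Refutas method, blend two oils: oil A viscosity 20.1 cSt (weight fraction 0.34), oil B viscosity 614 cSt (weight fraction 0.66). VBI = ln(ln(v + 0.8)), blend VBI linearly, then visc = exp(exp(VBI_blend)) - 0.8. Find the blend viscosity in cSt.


Refutas method: VBN_i = 14.534*ln(ln(visc_i + 0.8)) + 10.975, blended linearly by mass fraction; since VBN is linear in VBI_i = ln(ln(visc_i + 0.8)) and the fractions sum to 1, blend VBI directly: visc = exp(exp(VBI_blend)) - 0.8
VBI_1 = ln(ln(20.1 + 0.8)) = 1.11177
VBI_2 = ln(ln(614 + 0.8)) = 1.85962
VBI_blend = 0.34 * 1.11177 + 0.66 * 1.85962 = 1.60535
visc_blend = exp(exp(1.60535)) - 0.8 = 144.6

144.6 cSt


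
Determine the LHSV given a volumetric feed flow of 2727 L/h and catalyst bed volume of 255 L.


LHSV = volumetric feed rate / catalyst volume
= 2727 L/h / 255 L
= 10.69 h^-1

10.69 h^-1


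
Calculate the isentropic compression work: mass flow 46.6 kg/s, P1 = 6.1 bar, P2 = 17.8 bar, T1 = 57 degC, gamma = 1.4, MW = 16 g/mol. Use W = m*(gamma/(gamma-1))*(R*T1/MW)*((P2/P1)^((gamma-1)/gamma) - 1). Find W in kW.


Isentropic work: W = m*(gamma/(gamma-1))*(R*T1/MW)*((P2/P1)^((gamma-1)/gamma) - 1)
T1 = 57 + 273.15 = 330.15 K
Pressure ratio = 17.8 / 6.1 = 2.91803
Exponent = (1.4 - 1)/1.4 = 0.285714
(P2/P1)^exp - 1 = 2.91803^0.285714 - 1 = 0.357946
W = 46.6 * 1.4 / 0.4 * 8.314 * 330.15 / 16 * 0.357946 = 10020

10020 kW


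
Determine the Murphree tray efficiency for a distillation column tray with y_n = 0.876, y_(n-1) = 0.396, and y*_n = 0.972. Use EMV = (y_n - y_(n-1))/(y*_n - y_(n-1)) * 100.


Murphree vapor efficiency: EMV = (y_n - y_(n-1)) / (y*_n - y_(n-1)) * 100
EMV = (0.876 - 0.396) / (0.972 - 0.396) * 100 = 0.48 / 0.576 * 100 = 83.33

83.33 %


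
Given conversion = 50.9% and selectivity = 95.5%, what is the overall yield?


Overall yield = conversion (%) * selectivity (%) / 100
Conversion = 50.9%, Selectivity = 95.5%
Y = 50.9 * 95.5 / 100
= 48.6095 %

48.6095 %


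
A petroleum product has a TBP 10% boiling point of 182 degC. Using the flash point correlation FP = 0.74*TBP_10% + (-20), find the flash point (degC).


FP = 0.74 * 182 + (-20) = 114.68

114.68 degC


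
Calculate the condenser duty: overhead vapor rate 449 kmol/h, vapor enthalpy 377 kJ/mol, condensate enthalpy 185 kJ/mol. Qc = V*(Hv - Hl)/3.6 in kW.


Qc = 449 * (377 - 185) / 3.6 = 449 * 192 / 3.6 = 23950

23950 kW


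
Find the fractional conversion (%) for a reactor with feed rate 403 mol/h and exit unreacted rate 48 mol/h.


X = (F_in - F_out) / F_in * 100
Moles reacted = 403 - 48 = 355
X = 355 / 403 * 100
= 0.8809 * 100
= 88.09 %

88.09 %


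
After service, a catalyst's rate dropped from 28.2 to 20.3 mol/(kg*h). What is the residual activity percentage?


Activity (%) = (rate_used / rate_fresh) * 100
rate_used = 20.3, rate_fresh = 28.2
= (20.3 / 28.2) * 100
= 0.7199 * 100 = 71.99

71.99 %


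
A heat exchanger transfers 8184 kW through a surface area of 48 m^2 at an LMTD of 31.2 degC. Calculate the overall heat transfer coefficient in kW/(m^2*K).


From Q = U*A*LMTD, U = Q / (A * LMTD)
U = 8184 / (48 * 31.2) = 8184 / 1497.6 = 5.465

5.465 kW/(m^2*K)


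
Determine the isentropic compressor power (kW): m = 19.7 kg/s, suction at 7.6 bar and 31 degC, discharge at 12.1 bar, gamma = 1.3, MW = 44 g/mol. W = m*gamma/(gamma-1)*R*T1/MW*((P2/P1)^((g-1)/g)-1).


Isentropic work: W = m*(gamma/(gamma-1))*(R*T1/MW)*((P2/P1)^((gamma-1)/gamma) - 1)
T1 = 31 + 273.15 = 304.15 K
Pressure ratio = 12.1 / 7.6 = 1.59211
Exponent = (1.3 - 1)/1.3 = 0.230769
(P2/P1)^exp - 1 = 1.59211^0.230769 - 1 = 0.113292
W = 19.7 * 1.3 / 0.3 * 8.314 * 304.15 / 44 * 0.113292 = 555.8

555.8 kW


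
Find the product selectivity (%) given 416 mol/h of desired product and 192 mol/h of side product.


Selectivity = desired / (desired + undesired) * 100
Total products = 416 + 192 = 608 mol/h
S = 416 / 608 * 100
= 0.6842 * 100
= 68.42 %

68.42 %


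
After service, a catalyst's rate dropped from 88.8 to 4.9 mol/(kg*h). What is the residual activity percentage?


Activity (%) = (rate_used / rate_fresh) * 100
rate_used = 4.9, rate_fresh = 88.8
= (4.9 / 88.8) * 100
= 0.05518 * 100 = 5.518

5.518 %


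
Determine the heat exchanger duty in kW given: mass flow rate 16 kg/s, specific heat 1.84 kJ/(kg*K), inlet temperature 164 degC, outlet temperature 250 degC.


Q = m_dot * cp * delta_T
delta_T = 250 - 164 = 86 K
Q = 16 * 1.84 * 86
= 29.44 * 86
= 2531.84 kW

2531.84 kW


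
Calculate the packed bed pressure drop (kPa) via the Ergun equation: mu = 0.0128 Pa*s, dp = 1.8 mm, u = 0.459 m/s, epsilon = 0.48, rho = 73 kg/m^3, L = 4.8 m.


dp = 1.8 mm = 0.0018 m
Viscous term = 150*0.0128*0.459*(1-0.48)^2 / (0.0018^2*0.48^3) = 665046
Inertial term = 1.75*73*0.459^2*(1-0.48) / (0.0018*0.48^3) = 70306.2
dP/L = 665046 + 70306.2 = 735352 Pa/m
dP = 735352 * 4.8 / 1000 = 3530 kPa

3530 kPa


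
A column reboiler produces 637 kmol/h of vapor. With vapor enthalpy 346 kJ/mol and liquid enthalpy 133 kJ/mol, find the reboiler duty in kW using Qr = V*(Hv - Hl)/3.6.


Qr = 637 * (346 - 133) / 3.6 = 637 * 213 / 3.6 = 37690

37690 kW


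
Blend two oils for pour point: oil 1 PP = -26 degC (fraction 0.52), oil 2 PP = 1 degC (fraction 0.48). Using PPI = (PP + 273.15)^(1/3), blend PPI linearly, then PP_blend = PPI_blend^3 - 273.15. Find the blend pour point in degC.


PPI_1 = (-26 + 273.15)^(1/3) = 6.275575
PPI_2 = (1 + 273.15)^(1/3) = 6.49625
PPI_blend = 0.52 * 6.275575 + 0.48 * 6.49625 = 6.381499
PP_blend = 6.381499^3 - 273.15 = 259.8772 - 273.15 = -13.27

-13.27 degC


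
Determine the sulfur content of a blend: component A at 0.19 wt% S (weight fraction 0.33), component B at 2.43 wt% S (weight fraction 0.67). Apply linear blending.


Linear sulfur blending: S_blend = x1*S1 + x2*S2
Contribution 1: 0.33 * 0.19 = 0.0627 wt%
Contribution 2: 0.67 * 2.43 = 1.6281 wt%
S_blend = 0.0627 + 1.6281 = 1.6908

1.6908 wt%


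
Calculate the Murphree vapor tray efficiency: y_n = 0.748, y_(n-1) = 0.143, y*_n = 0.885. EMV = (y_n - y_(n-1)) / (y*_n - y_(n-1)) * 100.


Murphree vapor efficiency: EMV = (y_n - y_(n-1)) / (y*_n - y_(n-1)) * 100
EMV = (0.748 - 0.143) / (0.885 - 0.143) * 100 = 0.605 / 0.742 * 100 = 81.54

81.54 %


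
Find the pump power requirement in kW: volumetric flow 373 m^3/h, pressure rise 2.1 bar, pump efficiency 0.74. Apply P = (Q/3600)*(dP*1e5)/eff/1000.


Q = 373 / 3600 = 0.103611 m^3/s
P = 0.103611 * (2.1 * 1e5) / 0.74 / 1000 = 29.40

29.40 kW


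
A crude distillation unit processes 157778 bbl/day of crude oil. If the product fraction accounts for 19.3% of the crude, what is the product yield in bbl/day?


Crude throughput = 157778 bbl/day
Fraction yield = 19.3%
yield = throughput * fraction / 100
yield = 157778 * 19.3 / 100 = 30451.154

30451.154 bbl/day


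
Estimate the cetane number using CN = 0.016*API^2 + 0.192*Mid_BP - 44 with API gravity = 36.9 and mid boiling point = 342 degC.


CN = 0.016 * 36.9^2 + 0.192 * 342 - 44
CN = 21.78576 + 65.664 - 44 = 43.44976

43.44976


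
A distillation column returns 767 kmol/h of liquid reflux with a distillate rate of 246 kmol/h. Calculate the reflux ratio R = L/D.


Reflux ratio definition: R = L / D (liquid returned / distillate withdrawn)
L = 767 kmol/h, D = 246 kmol/h
R = 767 / 246 = 3.118

3.118


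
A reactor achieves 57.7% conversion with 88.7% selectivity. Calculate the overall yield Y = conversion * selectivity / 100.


Overall yield = conversion (%) * selectivity (%) / 100
Conversion = 57.7%, Selectivity = 88.7%
Y = 57.7 * 88.7 / 100
= 51.1799 %

51.1799 %


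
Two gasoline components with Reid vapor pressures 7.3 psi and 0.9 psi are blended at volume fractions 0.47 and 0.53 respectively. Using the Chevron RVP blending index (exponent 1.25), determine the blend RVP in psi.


Chevron index: RVP_blend = (sum xi*RVPi^1.25)^(1/1.25)
RVP^1.25 terms: 0.47 * 7.3^1.25 + 0.53 * 0.9^1.25 = 6.10424
RVP_blend = 6.10424^(1/1.25) = 4.251

4.251 psi


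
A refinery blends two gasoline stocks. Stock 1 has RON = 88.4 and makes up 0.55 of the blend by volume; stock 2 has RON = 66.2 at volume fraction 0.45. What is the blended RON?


Linear blending: RON_blend = sum(vi * RONi)
Contribution 1: 0.55 * 88.4 = 48.62
Contribution 2: 0.45 * 66.2 = 29.79
RON_blend = 48.62 + 29.79 = 78.41

78.41


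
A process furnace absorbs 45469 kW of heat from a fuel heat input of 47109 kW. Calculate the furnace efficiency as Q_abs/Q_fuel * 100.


Furnace efficiency = Q_absorbed / Q_fuel * 100
= 45469 / 47109 * 100 = 96.52

96.52 %


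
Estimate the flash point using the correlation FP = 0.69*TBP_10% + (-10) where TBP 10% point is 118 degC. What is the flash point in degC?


FP = 0.69 * 118 + (-10) = 71.42

71.42 degC


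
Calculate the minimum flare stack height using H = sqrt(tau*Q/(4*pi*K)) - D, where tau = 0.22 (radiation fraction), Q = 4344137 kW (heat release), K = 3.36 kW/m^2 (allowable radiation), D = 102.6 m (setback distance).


tau*Q/(4*pi*K) = 0.22 * 4344137 / (4 * pi * 3.36) = 22634.8
sqrt(22634.8) = 150.449
H = 150.449 - 102.6 = 47.85

47.85 m


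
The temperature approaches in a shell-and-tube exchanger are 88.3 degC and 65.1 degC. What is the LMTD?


LMTD = (dT1 - dT2) / ln(dT1/dT2)
= (88.3 - 65.1) / ln(88.3 / 65.1) = 23.2 / 0.304816 = 76.11

76.11 degC


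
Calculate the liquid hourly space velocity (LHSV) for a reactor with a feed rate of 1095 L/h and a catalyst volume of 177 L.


LHSV = volumetric feed rate / catalyst volume
= 1095 L/h / 177 L
= 6.186 h^-1

6.186 h^-1


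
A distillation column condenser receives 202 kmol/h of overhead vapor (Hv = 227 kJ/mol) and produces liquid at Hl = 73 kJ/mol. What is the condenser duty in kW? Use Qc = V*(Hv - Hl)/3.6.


Qc = 202 * (227 - 73) / 3.6 = 202 * 154 / 3.6 = 8641

8641 kW


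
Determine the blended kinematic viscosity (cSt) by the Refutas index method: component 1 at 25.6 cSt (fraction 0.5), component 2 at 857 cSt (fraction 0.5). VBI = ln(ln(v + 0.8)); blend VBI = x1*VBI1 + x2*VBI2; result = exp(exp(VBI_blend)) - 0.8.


Refutas method: VBN_i = 14.534*ln(ln(visc_i + 0.8)) + 10.975, blended linearly by mass fraction; since VBN is linear in VBI_i = ln(ln(visc_i + 0.8)) and the fractions sum to 1, blend VBI directly: visc = exp(exp(VBI_blend)) - 0.8
VBI_1 = ln(ln(25.6 + 0.8)) = 1.18582
VBI_2 = ln(ln(857 + 0.8)) = 1.91019
VBI_blend = 0.5 * 1.18582 + 0.5 * 1.91019 = 1.54801
visc_blend = exp(exp(1.54801)) - 0.8 = 109.4

109.4 cSt


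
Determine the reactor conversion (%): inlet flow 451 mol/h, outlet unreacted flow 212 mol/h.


X = (F_in - F_out) / F_in * 100
Moles reacted = 451 - 212 = 239
X = 239 / 451 * 100
= 0.5299 * 100
= 52.99 %

52.99 %


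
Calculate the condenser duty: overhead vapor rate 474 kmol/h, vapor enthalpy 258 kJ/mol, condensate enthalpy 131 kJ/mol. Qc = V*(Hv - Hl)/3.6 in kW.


Qc = 474 * (258 - 131) / 3.6 = 474 * 127 / 3.6 = 16720

16720 kW


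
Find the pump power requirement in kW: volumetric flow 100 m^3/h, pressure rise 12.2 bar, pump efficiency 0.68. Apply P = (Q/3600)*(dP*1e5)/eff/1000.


Q = 100 / 3600 = 0.0277778 m^3/s
P = 0.0277778 * (12.2 * 1e5) / 0.68 / 1000 = 49.84

49.84 kW


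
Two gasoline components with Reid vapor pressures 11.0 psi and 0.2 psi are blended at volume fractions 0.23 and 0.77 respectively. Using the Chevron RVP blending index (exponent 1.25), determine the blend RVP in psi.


Chevron index: RVP_blend = (sum xi*RVPi^1.25)^(1/1.25)
RVP^1.25 terms: 0.23 * 11.0^1.25 + 0.77 * 0.2^1.25 = 4.71052
RVP_blend = 4.71052^(1/1.25) = 3.455

3.455 psi


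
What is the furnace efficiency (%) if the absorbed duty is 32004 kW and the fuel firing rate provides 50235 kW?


Furnace efficiency = Q_absorbed / Q_fuel * 100
= 32004 / 50235 * 100 = 63.71

63.71 %


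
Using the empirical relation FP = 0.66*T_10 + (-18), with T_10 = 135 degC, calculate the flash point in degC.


FP = 0.66 * 135 + (-18) = 71.1

71.1 degC


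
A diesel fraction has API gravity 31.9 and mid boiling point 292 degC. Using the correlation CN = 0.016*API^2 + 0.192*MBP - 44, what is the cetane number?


CN = 0.016 * 31.9^2 + 0.192 * 292 - 44
CN = 16.28176 + 56.064 - 44 = 28.34576

28.34576


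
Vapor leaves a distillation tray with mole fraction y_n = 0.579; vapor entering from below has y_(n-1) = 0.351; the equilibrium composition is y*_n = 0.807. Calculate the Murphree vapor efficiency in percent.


Murphree vapor efficiency: EMV = (y_n - y_(n-1)) / (y*_n - y_(n-1)) * 100
EMV = (0.579 - 0.351) / (0.807 - 0.351) * 100 = 0.228 / 0.456 * 100 = 50.00

50.00 %


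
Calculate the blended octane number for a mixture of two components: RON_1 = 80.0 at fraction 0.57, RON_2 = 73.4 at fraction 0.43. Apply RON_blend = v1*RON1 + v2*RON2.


Linear blending: RON_blend = sum(vi * RONi)
Contribution 1: 0.57 * 80.0 = 45.6
Contribution 2: 0.43 * 73.4 = 31.562
RON_blend = 45.6 + 31.562 = 77.162

77.162


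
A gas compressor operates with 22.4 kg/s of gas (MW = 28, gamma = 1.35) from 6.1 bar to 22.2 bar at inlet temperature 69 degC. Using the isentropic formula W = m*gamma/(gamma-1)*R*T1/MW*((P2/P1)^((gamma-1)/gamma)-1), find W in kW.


Isentropic work: W = m*(gamma/(gamma-1))*(R*T1/MW)*((P2/P1)^((gamma-1)/gamma) - 1)
T1 = 69 + 273.15 = 342.15 K
Pressure ratio = 22.2 / 6.1 = 3.63934
Exponent = (1.35 - 1)/1.35 = 0.259259
(P2/P1)^exp - 1 = 3.63934^0.259259 - 1 = 0.397817
W = 22.4 * 1.35 / 0.35 * 8.314 * 342.15 / 28 * 0.397817 = 3492

3492 kW


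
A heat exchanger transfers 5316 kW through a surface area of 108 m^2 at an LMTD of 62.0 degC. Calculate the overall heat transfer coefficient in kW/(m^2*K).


From Q = U*A*LMTD, U = Q / (A * LMTD)
U = 5316 / (108 * 62.0) = 5316 / 6696 = 0.7939

0.7939 kW/(m^2*K)


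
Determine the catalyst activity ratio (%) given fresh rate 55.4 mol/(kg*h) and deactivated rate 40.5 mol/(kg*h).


Activity (%) = (rate_used / rate_fresh) * 100
rate_used = 40.5, rate_fresh = 55.4
= (40.5 / 55.4) * 100
= 0.7310 * 100 = 73.10

73.10 %


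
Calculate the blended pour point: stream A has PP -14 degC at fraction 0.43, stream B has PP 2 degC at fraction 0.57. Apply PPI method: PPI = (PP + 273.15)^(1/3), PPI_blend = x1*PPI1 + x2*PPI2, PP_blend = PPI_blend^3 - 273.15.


PPI_1 = (-14 + 273.15)^(1/3) = 6.375541
PPI_2 = (2 + 273.15)^(1/3) = 6.504139
PPI_blend = 0.43 * 6.375541 + 0.57 * 6.504139 = 6.448842
PP_blend = 6.448842^3 - 273.15 = 268.1916 - 273.15 = -4.96

-4.96 degC


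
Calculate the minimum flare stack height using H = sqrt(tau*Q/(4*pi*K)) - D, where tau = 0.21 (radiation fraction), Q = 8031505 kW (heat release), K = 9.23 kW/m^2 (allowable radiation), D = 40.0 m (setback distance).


tau*Q/(4*pi*K) = 0.21 * 8031505 / (4 * pi * 9.23) = 14541.3
sqrt(14541.3) = 120.587
H = 120.587 - 40.0 = 80.59

80.59 m


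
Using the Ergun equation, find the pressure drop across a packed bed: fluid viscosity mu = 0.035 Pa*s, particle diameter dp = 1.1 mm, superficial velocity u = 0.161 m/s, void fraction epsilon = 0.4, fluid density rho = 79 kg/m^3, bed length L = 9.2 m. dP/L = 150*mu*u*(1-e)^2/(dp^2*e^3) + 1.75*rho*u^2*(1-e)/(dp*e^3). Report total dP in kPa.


dp = 1.1 mm = 0.0011 m
Viscous term = 150*0.035*0.161*(1-0.4)^2 / (0.0011^2*0.4^3) = 3929360
Inertial term = 1.75*79*0.161^2*(1-0.4) / (0.0011*0.4^3) = 30541.9
dP/L = 3929360 + 30541.9 = 3959900 Pa/m
dP = 3959900 * 9.2 / 1000 = 36430 kPa

36430 kPa


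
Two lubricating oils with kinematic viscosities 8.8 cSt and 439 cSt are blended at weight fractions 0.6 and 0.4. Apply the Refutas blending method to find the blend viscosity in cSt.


Refutas method: VBN_i = 14.534*ln(ln(visc_i + 0.8)) + 10.975, blended linearly by mass fraction; since VBN is linear in VBI_i = ln(ln(visc_i + 0.8)) and the fractions sum to 1, blend VBI directly: visc = exp(exp(VBI_blend)) - 0.8
VBI_1 = ln(ln(8.8 + 0.8)) = 0.816145
VBI_2 = ln(ln(439 + 0.8)) = 1.80604
VBI_blend = 0.6 * 0.816145 + 0.4 * 1.80604 = 1.2121
visc_blend = exp(exp(1.2121)) - 0.8 = 28.00

28.00 cSt


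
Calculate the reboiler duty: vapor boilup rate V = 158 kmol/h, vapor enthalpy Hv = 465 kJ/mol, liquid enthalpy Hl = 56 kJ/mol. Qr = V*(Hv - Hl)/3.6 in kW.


Qr = 158 * (465 - 56) / 3.6 = 158 * 409 / 3.6 = 17950

17950 kW


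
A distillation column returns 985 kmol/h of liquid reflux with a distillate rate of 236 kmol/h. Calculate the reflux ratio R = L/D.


Reflux ratio definition: R = L / D (liquid returned / distillate withdrawn)
L = 985 kmol/h, D = 236 kmol/h
R = 985 / 236 = 4.174

4.174


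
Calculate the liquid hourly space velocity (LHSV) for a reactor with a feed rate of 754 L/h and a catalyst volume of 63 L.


LHSV = volumetric feed rate / catalyst volume
= 754 L/h / 63 L
= 11.97 h^-1

11.97 h^-1


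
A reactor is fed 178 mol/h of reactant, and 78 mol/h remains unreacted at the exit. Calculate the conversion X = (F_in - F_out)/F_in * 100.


X = (F_in - F_out) / F_in * 100
Moles reacted = 178 - 78 = 100
X = 100 / 178 * 100
= 0.5618 * 100
= 56.18 %

56.18 %


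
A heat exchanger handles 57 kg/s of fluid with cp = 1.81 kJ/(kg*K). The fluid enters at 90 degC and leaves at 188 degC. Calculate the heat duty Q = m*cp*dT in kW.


Q = m_dot * cp * delta_T
delta_T = 188 - 90 = 98 K
Q = 57 * 1.81 * 98
= 103.17 * 98
= 10110.66 kW

10110.66 kW


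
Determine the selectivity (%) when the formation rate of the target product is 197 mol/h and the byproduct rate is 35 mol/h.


Selectivity = desired / (desired + undesired) * 100
Total products = 197 + 35 = 232 mol/h
S = 197 / 232 * 100
= 0.8491 * 100
= 84.91 %

84.91 %


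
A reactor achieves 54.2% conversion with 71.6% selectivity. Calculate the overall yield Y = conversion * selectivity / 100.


Overall yield = conversion (%) * selectivity (%) / 100
Conversion = 54.2%, Selectivity = 71.6%
Y = 54.2 * 71.6 / 100
= 38.8072 %

38.8072 %


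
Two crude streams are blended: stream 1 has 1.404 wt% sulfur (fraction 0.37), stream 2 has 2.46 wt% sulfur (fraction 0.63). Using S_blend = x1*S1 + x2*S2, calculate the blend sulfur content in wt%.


Linear sulfur blending: S_blend = x1*S1 + x2*S2
Contribution 1: 0.37 * 1.404 = 0.51948 wt%
Contribution 2: 0.63 * 2.46 = 1.5498 wt%
S_blend = 0.51948 + 1.5498 = 2.06928

2.06928 wt%


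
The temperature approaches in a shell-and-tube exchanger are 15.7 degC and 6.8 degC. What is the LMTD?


LMTD = (dT1 - dT2) / ln(dT1/dT2)
= (15.7 - 6.8) / ln(15.7 / 6.8) = 8.9 / 0.836738 = 10.64

10.64 degC


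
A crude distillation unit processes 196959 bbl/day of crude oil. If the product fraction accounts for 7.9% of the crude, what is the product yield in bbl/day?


Crude throughput = 196959 bbl/day
Fraction yield = 7.9%
yield = throughput * fraction / 100
yield = 196959 * 7.9 / 100 = 15559.761

15559.761 bbl/day


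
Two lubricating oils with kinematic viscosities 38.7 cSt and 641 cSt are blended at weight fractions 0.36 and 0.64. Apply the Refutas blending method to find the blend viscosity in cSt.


Refutas method: VBN_i = 14.534*ln(ln(visc_i + 0.8)) + 10.975, blended linearly by mass fraction; since VBN is linear in VBI_i = ln(ln(visc_i + 0.8)) and the fractions sum to 1, blend VBI directly: visc = exp(exp(VBI_blend)) - 0.8
VBI_1 = ln(ln(38.7 + 0.8)) = 1.30191
VBI_2 = ln(ln(641 + 0.8)) = 1.86629
VBI_blend = 0.36 * 1.30191 + 0.64 * 1.86629 = 1.66311
visc_blend = exp(exp(1.66311)) - 0.8 = 194.7

194.7 cSt


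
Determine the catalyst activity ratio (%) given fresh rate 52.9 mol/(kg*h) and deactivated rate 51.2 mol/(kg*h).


Activity (%) = (rate_used / rate_fresh) * 100
rate_used = 51.2, rate_fresh = 52.9
= (51.2 / 52.9) * 100
= 0.9679 * 100 = 96.79

96.79 %


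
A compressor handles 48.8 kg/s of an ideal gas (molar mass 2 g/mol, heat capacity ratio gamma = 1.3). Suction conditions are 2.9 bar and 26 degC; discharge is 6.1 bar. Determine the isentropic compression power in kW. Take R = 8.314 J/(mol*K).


Isentropic work: W = m*(gamma/(gamma-1))*(R*T1/MW)*((P2/P1)^((gamma-1)/gamma) - 1)
T1 = 26 + 273.15 = 299.15 K
Pressure ratio = 6.1 / 2.9 = 2.10345
Exponent = (1.3 - 1)/1.3 = 0.230769
(P2/P1)^exp - 1 = 2.10345^0.230769 - 1 = 0.187197
W = 48.8 * 1.3 / 0.3 * 8.314 * 299.15 / 2 * 0.187197 = 49230

49230 kW


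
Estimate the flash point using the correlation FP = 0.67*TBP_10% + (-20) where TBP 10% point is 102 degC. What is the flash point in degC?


FP = 0.67 * 102 + (-20) = 48.34

48.34 degC


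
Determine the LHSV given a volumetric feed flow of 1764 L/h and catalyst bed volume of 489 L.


LHSV = volumetric feed rate / catalyst volume
= 1764 L/h / 489 L
= 3.607 h^-1

3.607 h^-1


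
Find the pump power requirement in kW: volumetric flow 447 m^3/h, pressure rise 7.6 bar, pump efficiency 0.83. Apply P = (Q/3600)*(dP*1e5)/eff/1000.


Q = 447 / 3600 = 0.124167 m^3/s
P = 0.124167 * (7.6 * 1e5) / 0.83 / 1000 = 113.7

113.7 kW


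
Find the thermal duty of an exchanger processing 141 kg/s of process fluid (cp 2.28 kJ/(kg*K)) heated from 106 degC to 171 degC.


Q = m_dot * cp * delta_T
delta_T = 171 - 106 = 65 K
Q = 141 * 2.28 * 65
= 321.48 * 65
= 20896.2 kW

20896.2 kW


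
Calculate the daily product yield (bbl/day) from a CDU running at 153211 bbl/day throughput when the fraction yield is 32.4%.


Crude throughput = 153211 bbl/day
Fraction yield = 32.4%
yield = throughput * fraction / 100
yield = 153211 * 32.4 / 100 = 49640.364

49640.364 bbl/day


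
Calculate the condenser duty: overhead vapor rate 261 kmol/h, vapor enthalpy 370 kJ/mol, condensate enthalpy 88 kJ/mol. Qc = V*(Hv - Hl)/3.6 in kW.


Qc = 261 * (370 - 88) / 3.6 = 261 * 282 / 3.6 = 20440

20440 kW


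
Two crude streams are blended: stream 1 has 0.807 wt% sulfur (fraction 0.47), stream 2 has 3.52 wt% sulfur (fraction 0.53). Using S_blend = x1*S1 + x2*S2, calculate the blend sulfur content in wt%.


Linear sulfur blending: S_blend = x1*S1 + x2*S2
Contribution 1: 0.47 * 0.807 = 0.37929 wt%
Contribution 2: 0.53 * 3.52 = 1.8656 wt%
S_blend = 0.37929 + 1.8656 = 2.24489

2.24489 wt%


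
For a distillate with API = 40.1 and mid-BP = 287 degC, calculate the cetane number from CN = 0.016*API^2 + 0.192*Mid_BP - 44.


CN = 0.016 * 40.1^2 + 0.192 * 287 - 44
CN = 25.72816 + 55.104 - 44 = 36.83216

36.83216


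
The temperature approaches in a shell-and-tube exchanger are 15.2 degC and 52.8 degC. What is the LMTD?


LMTD = (dT1 - dT2) / ln(dT1/dT2)
= (15.2 - 52.8) / ln(15.2 / 52.8) = -37.6 / -1.24522 = 30.20

30.20 degC


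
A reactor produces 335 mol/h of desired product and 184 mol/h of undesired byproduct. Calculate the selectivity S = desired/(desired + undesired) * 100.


Selectivity = desired / (desired + undesired) * 100
Total products = 335 + 184 = 519 mol/h
S = 335 / 519 * 100
= 0.6455 * 100
= 64.55 %

64.55 %


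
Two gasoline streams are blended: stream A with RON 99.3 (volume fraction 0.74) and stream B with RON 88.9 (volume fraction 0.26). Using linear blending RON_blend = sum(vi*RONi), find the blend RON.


Linear blending: RON_blend = sum(vi * RONi)
Contribution 1: 0.74 * 99.3 = 73.482
Contribution 2: 0.26 * 88.9 = 23.114
RON_blend = 73.482 + 23.114 = 96.596

96.596


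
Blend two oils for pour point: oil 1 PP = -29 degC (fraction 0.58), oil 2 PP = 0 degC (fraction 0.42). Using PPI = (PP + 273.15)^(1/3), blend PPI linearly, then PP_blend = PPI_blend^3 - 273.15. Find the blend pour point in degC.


PPI_1 = (-29 + 273.15)^(1/3) = 6.25008
PPI_2 = (0 + 273.15)^(1/3) = 6.488342
PPI_blend = 0.58 * 6.25008 + 0.42 * 6.488342 = 6.35015
PP_blend = 6.35015^3 - 273.15 = 256.066 - 273.15 = -17.08

-17.08 degC


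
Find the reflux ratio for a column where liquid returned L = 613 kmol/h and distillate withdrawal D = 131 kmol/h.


Reflux ratio definition: R = L / D (liquid returned / distillate withdrawn)
L = 613 kmol/h, D = 131 kmol/h
R = 613 / 131 = 4.679

4.679


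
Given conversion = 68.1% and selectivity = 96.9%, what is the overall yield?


Overall yield = conversion (%) * selectivity (%) / 100
Conversion = 68.1%, Selectivity = 96.9%
Y = 68.1 * 96.9 / 100
= 65.9889 %

65.9889 %


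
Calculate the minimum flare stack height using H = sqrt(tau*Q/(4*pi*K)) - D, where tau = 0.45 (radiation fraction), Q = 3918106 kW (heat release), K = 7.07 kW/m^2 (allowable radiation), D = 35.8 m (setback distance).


tau*Q/(4*pi*K) = 0.45 * 3918106 / (4 * pi * 7.07) = 19845.4
sqrt(19845.4) = 140.874
H = 140.874 - 35.8 = 105.1

105.1 m


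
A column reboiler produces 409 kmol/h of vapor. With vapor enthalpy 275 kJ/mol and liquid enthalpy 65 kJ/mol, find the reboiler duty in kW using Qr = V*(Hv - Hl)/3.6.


Qr = 409 * (275 - 65) / 3.6 = 409 * 210 / 3.6 = 23860

23860 kW


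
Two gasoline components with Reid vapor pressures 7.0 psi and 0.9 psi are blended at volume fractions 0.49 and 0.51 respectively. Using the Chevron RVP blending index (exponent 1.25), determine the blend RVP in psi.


Chevron index: RVP_blend = (sum xi*RVPi^1.25)^(1/1.25)
RVP^1.25 terms: 0.49 * 7.0^1.25 + 0.51 * 0.9^1.25 = 6.02623
RVP_blend = 6.02623^(1/1.25) = 4.208

4.208 psi


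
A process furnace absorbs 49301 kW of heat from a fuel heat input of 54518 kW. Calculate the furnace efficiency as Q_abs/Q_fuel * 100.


Furnace efficiency = Q_absorbed / Q_fuel * 100
= 49301 / 54518 * 100 = 90.43

90.43 %


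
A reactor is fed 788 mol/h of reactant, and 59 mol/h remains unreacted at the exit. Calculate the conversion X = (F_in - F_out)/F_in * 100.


X = (F_in - F_out) / F_in * 100
Moles reacted = 788 - 59 = 729
X = 729 / 788 * 100
= 0.9251 * 100
= 92.51 %

92.51 %


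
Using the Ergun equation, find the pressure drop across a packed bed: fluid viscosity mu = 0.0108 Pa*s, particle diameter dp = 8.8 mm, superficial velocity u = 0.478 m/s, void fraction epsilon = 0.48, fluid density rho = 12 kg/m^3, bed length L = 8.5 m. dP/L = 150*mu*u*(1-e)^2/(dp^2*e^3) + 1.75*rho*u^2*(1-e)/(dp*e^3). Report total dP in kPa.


dp = 8.8 mm = 0.0088 m
Viscous term = 150*0.0108*0.478*(1-0.48)^2 / (0.0088^2*0.48^3) = 24449
Inertial term = 1.75*12*0.478^2*(1-0.48) / (0.0088*0.48^3) = 2563.73
dP/L = 24449 + 2563.73 = 27012.7 Pa/m
dP = 27012.7 * 8.5 / 1000 = 229.6 kPa

229.6 kPa


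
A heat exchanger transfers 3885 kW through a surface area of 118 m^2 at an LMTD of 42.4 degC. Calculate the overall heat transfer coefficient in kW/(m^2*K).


From Q = U*A*LMTD, U = Q / (A * LMTD)
U = 3885 / (118 * 42.4) = 3885 / 5003.2 = 0.7765

0.7765 kW/(m^2*K)


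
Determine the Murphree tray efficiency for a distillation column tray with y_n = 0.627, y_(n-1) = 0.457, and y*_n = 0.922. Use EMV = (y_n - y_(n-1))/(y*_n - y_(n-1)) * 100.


Murphree vapor efficiency: EMV = (y_n - y_(n-1)) / (y*_n - y_(n-1)) * 100
EMV = (0.627 - 0.457) / (0.922 - 0.457) * 100 = 0.17 / 0.465 * 100 = 36.56

36.56 %


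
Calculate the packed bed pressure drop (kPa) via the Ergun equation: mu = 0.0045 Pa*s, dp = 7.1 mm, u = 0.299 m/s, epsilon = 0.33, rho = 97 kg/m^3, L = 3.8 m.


dp = 7.1 mm = 0.0071 m
Viscous term = 150*0.0045*0.299*(1-0.33)^2 / (0.0071^2*0.33^3) = 50011.1
Inertial term = 1.75*97*0.299^2*(1-0.33) / (0.0071*0.33^3) = 39849.9
dP/L = 50011.1 + 39849.9 = 89861 Pa/m
dP = 89861 * 3.8 / 1000 = 341.5 kPa

341.5 kPa


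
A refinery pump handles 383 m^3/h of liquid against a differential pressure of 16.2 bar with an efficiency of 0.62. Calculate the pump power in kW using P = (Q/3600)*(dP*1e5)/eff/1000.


Q = 383 / 3600 = 0.106389 m^3/s
P = 0.106389 * (16.2 * 1e5) / 0.62 / 1000 = 278.0

278.0 kW


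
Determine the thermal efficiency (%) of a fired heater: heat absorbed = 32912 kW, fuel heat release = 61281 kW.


Furnace efficiency = Q_absorbed / Q_fuel * 100
= 32912 / 61281 * 100 = 53.71

53.71 %


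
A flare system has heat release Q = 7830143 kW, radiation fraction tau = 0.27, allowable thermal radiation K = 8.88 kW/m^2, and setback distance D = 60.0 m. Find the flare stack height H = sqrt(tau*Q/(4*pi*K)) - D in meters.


tau*Q/(4*pi*K) = 0.27 * 7830143 / (4 * pi * 8.88) = 18945.7
sqrt(18945.7) = 137.643
H = 137.643 - 60.0 = 77.64

77.64 m


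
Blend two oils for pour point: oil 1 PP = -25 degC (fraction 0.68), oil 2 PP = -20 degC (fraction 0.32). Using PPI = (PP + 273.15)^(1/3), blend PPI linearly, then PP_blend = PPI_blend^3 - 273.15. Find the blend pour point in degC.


PPI_1 = (-25 + 273.15)^(1/3) = 6.284028
PPI_2 = (-20 + 273.15)^(1/3) = 6.325953
PPI_blend = 0.68 * 6.284028 + 0.32 * 6.325953 = 6.297444
PP_blend = 6.297444^3 - 273.15 = 249.7428 - 273.15 = -23.41

-23.41 degC


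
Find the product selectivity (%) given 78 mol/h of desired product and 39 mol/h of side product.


Selectivity = desired / (desired + undesired) * 100
Total products = 78 + 39 = 117 mol/h
S = 78 / 117 * 100
= 0.6667 * 100
= 66.67 %

66.67 %


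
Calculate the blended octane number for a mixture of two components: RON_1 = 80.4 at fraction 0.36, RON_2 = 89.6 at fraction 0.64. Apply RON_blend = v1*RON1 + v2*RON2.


Linear blending: RON_blend = sum(vi * RONi)
Contribution 1: 0.36 * 80.4 = 28.944
Contribution 2: 0.64 * 89.6 = 57.344
RON_blend = 28.944 + 57.344 = 86.288

86.288


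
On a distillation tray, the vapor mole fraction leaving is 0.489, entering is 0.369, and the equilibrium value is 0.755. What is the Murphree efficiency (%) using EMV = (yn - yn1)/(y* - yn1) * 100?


Murphree vapor efficiency: EMV = (y_n - y_(n-1)) / (y*_n - y_(n-1)) * 100
EMV = (0.489 - 0.369) / (0.755 - 0.369) * 100 = 0.12 / 0.386 * 100 = 31.09

31.09 %


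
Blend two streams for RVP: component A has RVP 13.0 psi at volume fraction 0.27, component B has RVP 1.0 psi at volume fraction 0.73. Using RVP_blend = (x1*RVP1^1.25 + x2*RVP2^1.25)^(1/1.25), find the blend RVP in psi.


Chevron index: RVP_blend = (sum xi*RVPi^1.25)^(1/1.25)
RVP^1.25 terms: 0.27 * 13.0^1.25 + 0.73 * 1.0^1.25 = 7.39489
RVP_blend = 7.39489^(1/1.25) = 4.956

4.956 psi


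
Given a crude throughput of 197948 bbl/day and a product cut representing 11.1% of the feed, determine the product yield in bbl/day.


Crude throughput = 197948 bbl/day
Fraction yield = 11.1%
yield = throughput * fraction / 100
yield = 197948 * 11.1 / 100 = 21972.228

21972.228 bbl/day


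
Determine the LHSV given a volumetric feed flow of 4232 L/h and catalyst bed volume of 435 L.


LHSV = volumetric feed rate / catalyst volume
= 4232 L/h / 435 L
= 9.729 h^-1

9.729 h^-1


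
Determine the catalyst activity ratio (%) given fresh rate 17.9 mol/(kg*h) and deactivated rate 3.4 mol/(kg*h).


Activity (%) = (rate_used / rate_fresh) * 100
rate_used = 3.4, rate_fresh = 17.9
= (3.4 / 17.9) * 100
= 0.1899 * 100 = 18.99

18.99 %


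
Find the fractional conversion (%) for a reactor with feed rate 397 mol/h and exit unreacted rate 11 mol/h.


X = (F_in - F_out) / F_in * 100
Moles reacted = 397 - 11 = 386
X = 386 / 397 * 100
= 0.9723 * 100
= 97.23 %

97.23 %


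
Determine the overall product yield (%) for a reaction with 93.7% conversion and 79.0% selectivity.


Overall yield = conversion (%) * selectivity (%) / 100
Conversion = 93.7%, Selectivity = 79.0%
Y = 93.7 * 79.0 / 100
= 74.023 %

74.023 %


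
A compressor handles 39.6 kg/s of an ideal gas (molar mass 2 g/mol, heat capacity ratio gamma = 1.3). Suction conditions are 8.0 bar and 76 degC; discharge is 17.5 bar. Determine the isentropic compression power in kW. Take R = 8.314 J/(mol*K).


Isentropic work: W = m*(gamma/(gamma-1))*(R*T1/MW)*((P2/P1)^((gamma-1)/gamma) - 1)
T1 = 76 + 273.15 = 349.15 K
Pressure ratio = 17.5 / 8.0 = 2.1875
Exponent = (1.3 - 1)/1.3 = 0.230769
(P2/P1)^exp - 1 = 2.1875^0.230769 - 1 = 0.19798
W = 39.6 * 1.3 / 0.3 * 8.314 * 349.15 / 2 * 0.19798 = 49310

49310 kW


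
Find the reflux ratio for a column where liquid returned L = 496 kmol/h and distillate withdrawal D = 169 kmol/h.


Reflux ratio definition: R = L / D (liquid returned / distillate withdrawn)
L = 496 kmol/h, D = 169 kmol/h
R = 496 / 169 = 2.935

2.935


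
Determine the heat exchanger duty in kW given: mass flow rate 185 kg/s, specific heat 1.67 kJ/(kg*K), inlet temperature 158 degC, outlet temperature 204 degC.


Q = m_dot * cp * delta_T
delta_T = 204 - 158 = 46 K
Q = 185 * 1.67 * 46
= 308.95 * 46
= 14211.7 kW

14211.7 kW


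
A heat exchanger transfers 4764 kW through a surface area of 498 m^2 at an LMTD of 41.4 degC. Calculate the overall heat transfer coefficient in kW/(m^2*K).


From Q = U*A*LMTD, U = Q / (A * LMTD)
U = 4764 / (498 * 41.4) = 4764 / 20617.2 = 0.2311

0.2311 kW/(m^2*K)


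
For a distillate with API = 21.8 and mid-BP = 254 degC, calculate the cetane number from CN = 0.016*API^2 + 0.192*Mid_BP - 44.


CN = 0.016 * 21.8^2 + 0.192 * 254 - 44
CN = 7.60384 + 48.768 - 44 = 12.37184

12.37184


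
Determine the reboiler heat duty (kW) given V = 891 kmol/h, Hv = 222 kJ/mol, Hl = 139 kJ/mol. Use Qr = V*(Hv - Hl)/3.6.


Qr = 891 * (222 - 139) / 3.6 = 891 * 83 / 3.6 = 20540

20540 kW


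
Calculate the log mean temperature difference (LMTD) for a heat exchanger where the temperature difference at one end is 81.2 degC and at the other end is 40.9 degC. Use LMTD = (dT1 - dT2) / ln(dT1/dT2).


LMTD = (dT1 - dT2) / ln(dT1/dT2)
= (81.2 - 40.9) / ln(81.2 / 40.9) = 40.3 / 0.685785 = 58.76

58.76 degC


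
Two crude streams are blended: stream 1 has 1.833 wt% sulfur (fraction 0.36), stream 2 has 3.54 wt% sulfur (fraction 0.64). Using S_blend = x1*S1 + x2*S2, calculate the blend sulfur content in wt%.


Linear sulfur blending: S_blend = x1*S1 + x2*S2
Contribution 1: 0.36 * 1.833 = 0.65988 wt%
Contribution 2: 0.64 * 3.54 = 2.2656 wt%
S_blend = 0.65988 + 2.2656 = 2.92548

2.92548 wt%


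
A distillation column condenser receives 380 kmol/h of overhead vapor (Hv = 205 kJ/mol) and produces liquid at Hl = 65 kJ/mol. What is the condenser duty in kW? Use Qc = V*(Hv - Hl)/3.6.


Qc = 380 * (205 - 65) / 3.6 = 380 * 140 / 3.6 = 14780

14780 kW


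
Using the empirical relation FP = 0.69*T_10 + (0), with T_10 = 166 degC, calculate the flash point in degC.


FP = 0.69 * 166 + (0) = 114.54

114.54 degC


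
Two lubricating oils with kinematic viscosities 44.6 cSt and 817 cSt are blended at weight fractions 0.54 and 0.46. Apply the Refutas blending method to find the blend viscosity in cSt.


Refutas method: VBN_i = 14.534*ln(ln(visc_i + 0.8)) + 10.975, blended linearly by mass fraction; since VBN is linear in VBI_i = ln(ln(visc_i + 0.8)) and the fractions sum to 1, blend VBI directly: visc = exp(exp(VBI_blend)) - 0.8
VBI_1 = ln(ln(44.6 + 0.8)) = 1.33907
VBI_2 = ln(ln(817 + 0.8)) = 1.90309
VBI_blend = 0.54 * 1.33907 + 0.46 * 1.90309 = 1.59852
visc_blend = exp(exp(1.59852)) - 0.8 = 139.8

139.8 cSt


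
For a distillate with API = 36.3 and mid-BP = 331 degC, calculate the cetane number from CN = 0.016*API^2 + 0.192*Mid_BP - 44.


CN = 0.016 * 36.3^2 + 0.192 * 331 - 44
CN = 21.08304 + 63.552 - 44 = 40.63504

40.63504


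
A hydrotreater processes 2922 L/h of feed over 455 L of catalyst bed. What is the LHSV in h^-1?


LHSV = volumetric feed rate / catalyst volume
= 2922 L/h / 455 L
= 6.422 h^-1

6.422 h^-1


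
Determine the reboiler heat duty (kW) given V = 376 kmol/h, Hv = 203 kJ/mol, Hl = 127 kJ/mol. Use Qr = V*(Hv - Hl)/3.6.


Qr = 376 * (203 - 127) / 3.6 = 376 * 76 / 3.6 = 7938

7938 kW


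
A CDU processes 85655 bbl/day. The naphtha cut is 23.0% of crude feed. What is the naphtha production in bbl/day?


Crude throughput = 85655 bbl/day
Fraction yield = 23.0%
yield = throughput * fraction / 100
yield = 85655 * 23.0 / 100 = 19700.65

19700.65 bbl/day


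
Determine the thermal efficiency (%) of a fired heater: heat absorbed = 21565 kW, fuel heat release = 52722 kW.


Furnace efficiency = Q_absorbed / Q_fuel * 100
= 21565 / 52722 * 100 = 40.90

40.90 %


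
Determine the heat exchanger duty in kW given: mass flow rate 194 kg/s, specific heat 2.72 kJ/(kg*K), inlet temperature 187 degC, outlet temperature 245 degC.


Q = m_dot * cp * delta_T
delta_T = 245 - 187 = 58 K
Q = 194 * 2.72 * 58
= 527.68 * 58
= 30605.44 kW

30605.44 kW


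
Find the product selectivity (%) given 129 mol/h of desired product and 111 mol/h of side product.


Selectivity = desired / (desired + undesired) * 100
Total products = 129 + 111 = 240 mol/h
S = 129 / 240 * 100
= 0.5375 * 100
= 53.75 %

53.75 %
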